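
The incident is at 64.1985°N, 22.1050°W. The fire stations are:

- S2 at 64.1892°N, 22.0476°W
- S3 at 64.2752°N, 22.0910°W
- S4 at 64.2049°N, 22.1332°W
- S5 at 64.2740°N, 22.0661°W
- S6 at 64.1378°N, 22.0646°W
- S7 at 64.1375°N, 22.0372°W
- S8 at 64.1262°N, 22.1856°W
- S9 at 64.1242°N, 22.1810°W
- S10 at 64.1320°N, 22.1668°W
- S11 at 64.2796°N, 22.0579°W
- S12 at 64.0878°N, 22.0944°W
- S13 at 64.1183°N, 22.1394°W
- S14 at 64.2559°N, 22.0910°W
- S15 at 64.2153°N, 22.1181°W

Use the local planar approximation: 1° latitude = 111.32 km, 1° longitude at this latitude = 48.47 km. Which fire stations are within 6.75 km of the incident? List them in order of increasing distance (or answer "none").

S4, S15, S2, S14

Distances from 64.1985°N, 22.1050°W:
S2: √((-0.0093·111.32)² + (0.0574·48.47)²) = √(1.071796 + 7.740514) = 2.9686 km
S3: √((0.0767·111.32)² + (0.0140·48.47)²) = √(72.901611 + 0.460471) = 8.5652 km
S4: √((0.0064·111.32)² + (-0.0282·48.47)²) = √(0.507582 + 1.868290) = 1.5414 km
S5: √((0.0755·111.32)² + (0.0389·48.47)²) = √(70.638310 + 3.555046) = 8.6136 km
S6: √((-0.0607·111.32)² + (0.0404·48.47)²) = √(45.658725 + 3.834500) = 7.0351 km
S7: √((-0.0610·111.32)² + (0.0678·48.47)²) = √(46.111162 + 10.799544) = 7.5439 km
S8: √((-0.0723·111.32)² + (-0.0806·48.47)²) = √(64.777322 + 15.262164) = 8.9465 km
S9: √((-0.0743·111.32)² + (-0.0760·48.47)²) = √(68.410698 + 13.569793) = 9.0543 km
S10: √((-0.0665·111.32)² + (-0.0618·48.47)²) = √(54.801152 + 8.972697) = 7.9859 km
S11: √((0.0811·111.32)² + (0.0471·48.47)²) = √(81.505723 + 5.211801) = 9.3122 km
S12: √((-0.1107·111.32)² + (0.0106·48.47)²) = √(151.859385 + 0.263972) = 12.3338 km
S13: √((-0.0802·111.32)² + (-0.0344·48.47)²) = √(79.706756 + 2.780116) = 9.0822 km
S14: √((0.0574·111.32)² + (0.0140·48.47)²) = √(40.829135 + 0.460471) = 6.4257 km
S15: √((0.0168·111.32)² + (-0.0131·48.47)²) = √(3.497558 + 0.403170) = 1.9750 km
Threshold 6.75 km: S4 (1.5414 km), S15 (1.9750 km), S2 (2.9686 km), S14 (6.4257 km) are within range.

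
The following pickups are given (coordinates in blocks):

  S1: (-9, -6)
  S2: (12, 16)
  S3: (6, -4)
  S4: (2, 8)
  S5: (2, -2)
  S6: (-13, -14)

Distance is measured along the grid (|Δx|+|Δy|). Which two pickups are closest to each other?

Pairwise distances:
S1–S2: 43 blocks
S1–S3: 17 blocks
S1–S4: 25 blocks
S1–S5: 15 blocks
S1–S6: 12 blocks
S2–S3: 26 blocks
S2–S4: 18 blocks
S2–S5: 28 blocks
S2–S6: 55 blocks
S3–S4: 16 blocks
S3–S5: 6 blocks
S3–S6: 29 blocks
S4–S5: 10 blocks
S4–S6: 37 blocks
S5–S6: 27 blocks
Closest pair: S3–S5 at 6 blocks.

S3 and S5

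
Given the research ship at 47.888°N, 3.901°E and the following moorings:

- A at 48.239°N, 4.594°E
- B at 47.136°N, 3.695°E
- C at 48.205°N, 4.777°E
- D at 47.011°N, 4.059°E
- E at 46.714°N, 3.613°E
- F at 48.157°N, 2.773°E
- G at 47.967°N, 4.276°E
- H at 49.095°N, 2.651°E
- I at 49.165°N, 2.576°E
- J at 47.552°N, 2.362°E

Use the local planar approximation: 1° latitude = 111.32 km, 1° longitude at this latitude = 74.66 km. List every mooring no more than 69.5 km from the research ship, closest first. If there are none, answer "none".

G, A

Distances from 47.888°N, 3.901°E:
A: 64.836 km
B: 85.114 km
C: 74.315 km
D: 98.338 km
E: 132.447 km
F: 89.382 km
G: 29.346 km
H: 163.594 km
I: 173.189 km
J: 120.836 km
Threshold 69.5 km: G (29.346 km), A (64.836 km) are within range.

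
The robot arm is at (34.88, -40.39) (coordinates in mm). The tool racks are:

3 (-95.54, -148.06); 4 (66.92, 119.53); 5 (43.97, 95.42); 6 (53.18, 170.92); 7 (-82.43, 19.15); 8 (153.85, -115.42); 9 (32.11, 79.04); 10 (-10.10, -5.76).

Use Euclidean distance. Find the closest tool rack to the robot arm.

Distances from (34.88, -40.39):
3: √((-130.42)² + (-107.67)²) = √(17009.3764 + 11592.8289) = 169.12 mm
4: √((32.04)² + (159.92)²) = √(1026.5616 + 25574.4064) = 163.10 mm
5: √((9.09)² + (135.81)²) = √(82.6281 + 18444.3561) = 136.11 mm
6: √((18.30)² + (211.31)²) = √(334.8900 + 44651.9161) = 212.10 mm
7: √((-117.31)² + (59.54)²) = √(13761.6361 + 3545.0116) = 131.55 mm
8: √((118.97)² + (-75.03)²) = √(14153.8609 + 5629.5009) = 140.65 mm
9: √((-2.77)² + (119.43)²) = √(7.6729 + 14263.5249) = 119.46 mm
10: √((-44.98)² + (34.63)²) = √(2023.2004 + 1199.2369) = 56.77 mm
Minimum: 10 at 56.77 mm.

10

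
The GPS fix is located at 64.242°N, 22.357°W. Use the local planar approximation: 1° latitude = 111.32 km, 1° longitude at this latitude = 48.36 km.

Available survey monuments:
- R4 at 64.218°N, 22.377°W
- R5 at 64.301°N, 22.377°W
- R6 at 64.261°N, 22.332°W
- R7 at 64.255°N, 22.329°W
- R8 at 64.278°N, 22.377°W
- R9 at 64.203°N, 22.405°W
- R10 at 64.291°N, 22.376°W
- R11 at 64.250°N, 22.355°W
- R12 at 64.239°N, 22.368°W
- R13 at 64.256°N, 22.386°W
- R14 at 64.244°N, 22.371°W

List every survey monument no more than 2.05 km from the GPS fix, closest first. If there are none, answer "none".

Distances from 64.242°N, 22.357°W:
R4: √((-0.024·111.32)² + (-0.020·48.36)²) = √(7.13787 + 0.93548) = 2.841 km
R5: √((0.059·111.32)² + (-0.020·48.36)²) = √(43.13705 + 0.93548) = 6.639 km
R6: √((0.019·111.32)² + (0.025·48.36)²) = √(4.47356 + 1.46168) = 2.436 km
R7: √((0.013·111.32)² + (0.028·48.36)²) = √(2.09427 + 1.83353) = 1.982 km
R8: √((0.036·111.32)² + (-0.020·48.36)²) = √(16.06022 + 0.93548) = 4.123 km
R9: √((-0.039·111.32)² + (-0.048·48.36)²) = √(18.84845 + 5.38834) = 4.923 km
R10: √((0.049·111.32)² + (-0.019·48.36)²) = √(29.75353 + 0.84427) = 5.532 km
R11: √((0.008·111.32)² + (0.002·48.36)²) = √(0.79310 + 0.00935) = 0.896 km
R12: √((-0.003·111.32)² + (-0.011·48.36)²) = √(0.11153 + 0.28298) = 0.628 km
R13: √((0.014·111.32)² + (-0.029·48.36)²) = √(2.42886 + 1.96684) = 2.097 km
R14: √((0.002·111.32)² + (-0.014·48.36)²) = √(0.04957 + 0.45838) = 0.713 km
Threshold 2.05 km: R12 (0.628 km), R14 (0.713 km), R11 (0.896 km), R7 (1.982 km) are within range.

R12, R14, R11, R7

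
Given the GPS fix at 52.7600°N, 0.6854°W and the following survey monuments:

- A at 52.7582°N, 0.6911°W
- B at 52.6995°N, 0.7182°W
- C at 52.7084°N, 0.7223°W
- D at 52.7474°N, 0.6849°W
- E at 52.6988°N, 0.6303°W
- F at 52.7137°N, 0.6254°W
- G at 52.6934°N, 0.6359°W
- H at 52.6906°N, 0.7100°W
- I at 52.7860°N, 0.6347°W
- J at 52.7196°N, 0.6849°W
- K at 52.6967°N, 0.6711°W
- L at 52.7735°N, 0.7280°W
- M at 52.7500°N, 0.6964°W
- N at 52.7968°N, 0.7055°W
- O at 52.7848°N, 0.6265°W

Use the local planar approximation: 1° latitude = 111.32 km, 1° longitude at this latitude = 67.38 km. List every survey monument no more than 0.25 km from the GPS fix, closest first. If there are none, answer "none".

none

Distances from 52.7600°N, 0.6854°W:
A: 0.4332 km
B: 7.0882 km
C: 6.2591 km
D: 1.4030 km
E: 7.7587 km
F: 6.5505 km
G: 8.1296 km
H: 7.9014 km
I: 4.4774 km
J: 4.4975 km
K: 7.1121 km
L: 3.2400 km
M: 1.3374 km
N: 4.3146 km
O: 4.8345 km
Threshold 0.25 km: none within range.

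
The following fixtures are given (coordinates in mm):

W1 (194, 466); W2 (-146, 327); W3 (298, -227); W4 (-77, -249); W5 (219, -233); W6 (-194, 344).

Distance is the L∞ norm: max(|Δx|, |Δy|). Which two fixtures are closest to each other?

Pairwise distances:
W2–W6: 48 mm
W3–W5: 79 mm
W4–W5: 296 mm
W1–W2: 340 mm
W3–W4: 375 mm
W1–W6: 388 mm
W2–W3: 554 mm
W2–W5: 560 mm
W3–W6: 571 mm
W2–W4: 576 mm
W5–W6: 577 mm
W4–W6: 593 mm
W1–W3: 693 mm
W1–W5: 699 mm
W1–W4: 715 mm
Closest pair: W2–W6 at 48 mm.

W2 and W6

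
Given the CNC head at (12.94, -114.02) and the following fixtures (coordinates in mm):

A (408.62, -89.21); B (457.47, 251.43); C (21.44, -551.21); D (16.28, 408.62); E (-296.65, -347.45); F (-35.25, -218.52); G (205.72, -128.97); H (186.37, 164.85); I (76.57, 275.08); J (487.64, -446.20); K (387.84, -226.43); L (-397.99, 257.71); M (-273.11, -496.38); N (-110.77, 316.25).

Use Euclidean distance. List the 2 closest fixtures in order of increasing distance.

Distances from (12.94, -114.02):
A: √((395.68)² + (24.81)²) = √(156562.6624 + 615.5361) = 396.46 mm
B: √((444.53)² + (365.45)²) = √(197606.9209 + 133553.7025) = 575.47 mm
C: √((8.50)² + (-437.19)²) = √(72.2500 + 191135.0961) = 437.27 mm
D: √((3.34)² + (522.64)²) = √(11.1556 + 273152.5696) = 522.65 mm
E: √((-309.59)² + (-233.43)²) = √(95845.9681 + 54489.5649) = 387.73 mm
F: √((-48.19)² + (-104.50)²) = √(2322.2761 + 10920.2500) = 115.08 mm
G: √((192.78)² + (-14.95)²) = √(37164.1284 + 223.5025) = 193.36 mm
H: √((173.43)² + (278.87)²) = √(30077.9649 + 77768.4769) = 328.40 mm
I: √((63.63)² + (389.10)²) = √(4048.7769 + 151398.8100) = 394.27 mm
J: √((474.70)² + (-332.18)²) = √(225340.0900 + 110343.5524) = 579.38 mm
K: √((374.90)² + (-112.41)²) = √(140550.0100 + 12636.0081) = 391.39 mm
L: √((-410.93)² + (371.73)²) = √(168863.4649 + 138183.1929) = 554.12 mm
M: √((-286.05)² + (-382.36)²) = √(81824.6025 + 146199.1696) = 477.52 mm
N: √((-123.71)² + (430.27)²) = √(15304.1641 + 185132.2729) = 447.70 mm
Sorted: F (115.08 mm) < G (193.36 mm) < H (328.40 mm) < E (387.73 mm) < …

F, G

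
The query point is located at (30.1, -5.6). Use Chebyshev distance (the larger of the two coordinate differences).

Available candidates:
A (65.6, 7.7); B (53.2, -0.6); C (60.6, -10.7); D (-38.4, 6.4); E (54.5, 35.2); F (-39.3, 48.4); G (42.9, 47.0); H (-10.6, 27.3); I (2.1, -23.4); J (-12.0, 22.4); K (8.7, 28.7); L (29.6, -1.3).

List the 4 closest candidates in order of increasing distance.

Distances from (30.1, -5.6):
A: max(|35.5|, |13.3|) = 35.5
B: max(|23.1|, |5.0|) = 23.1
C: max(|30.5|, |-5.1|) = 30.5
D: max(|-68.5|, |12.0|) = 68.5
E: max(|24.4|, |40.8|) = 40.8
F: max(|-69.4|, |54.0|) = 69.4
G: max(|12.8|, |52.6|) = 52.6
H: max(|-40.7|, |32.9|) = 40.7
I: max(|-28.0|, |-17.8|) = 28.0
J: max(|-42.1|, |28.0|) = 42.1
K: max(|-21.4|, |34.3|) = 34.3
L: max(|-0.5|, |4.3|) = 4.3
Sorted: L (4.3) < B (23.1) < I (28.0) < C (30.5) < K (34.3) < A (35.5) < …

L, B, I, C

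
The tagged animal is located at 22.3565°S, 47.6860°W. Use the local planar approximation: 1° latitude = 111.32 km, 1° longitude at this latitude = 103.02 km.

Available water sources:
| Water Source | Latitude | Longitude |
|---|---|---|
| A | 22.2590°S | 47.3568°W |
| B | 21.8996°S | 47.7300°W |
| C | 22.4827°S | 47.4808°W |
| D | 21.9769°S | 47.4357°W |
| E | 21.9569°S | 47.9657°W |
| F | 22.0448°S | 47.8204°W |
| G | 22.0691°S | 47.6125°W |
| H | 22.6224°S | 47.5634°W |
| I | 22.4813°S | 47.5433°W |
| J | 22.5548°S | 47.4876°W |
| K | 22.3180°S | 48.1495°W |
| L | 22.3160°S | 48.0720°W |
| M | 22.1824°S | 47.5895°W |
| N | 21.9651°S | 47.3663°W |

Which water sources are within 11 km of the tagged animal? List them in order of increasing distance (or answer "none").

Distances from 22.3565°S, 47.6860°W:
A: √((0.0975·111.32)² + (0.3292·103.02)²) = √(117.802804 + 1150.171876) = 35.6086 km
B: √((0.4569·111.32)² + (-0.0440·103.02)²) = √(2586.954030 + 20.547001) = 51.0637 km
C: √((-0.1262·111.32)² + (0.2052·103.02)²) = √(197.362712 + 446.887085) = 25.3821 km
D: √((0.3796·111.32)² + (0.2503·103.02)²) = √(1785.660134 + 664.912948) = 49.5033 km
E: √((0.3996·111.32)² + (-0.2797·103.02)²) = √(1978.779281 + 830.286590) = 53.0006 km
F: √((0.3117·111.32)² + (-0.1344·103.02)²) = √(1203.982016 + 191.708615) = 37.3589 km
G: √((0.2874·111.32)² + (0.0735·103.02)²) = √(1023.575596 + 57.334730) = 32.8772 km
H: √((-0.2659·111.32)² + (0.1226·103.02)²) = √(876.159290 + 159.523266) = 32.1820 km
I: √((-0.1248·111.32)² + (0.1427·103.02)²) = √(193.008114 + 216.118049) = 20.2269 km
J: √((-0.1983·111.32)² + (0.1984·103.02)²) = √(487.294852 + 417.759589) = 30.0841 km
K: √((0.0385·111.32)² + (-0.4635·103.02)²) = √(18.368253 + 2280.040535) = 47.9417 km
L: √((0.0405·111.32)² + (-0.3860·103.02)²) = √(20.326212 + 1581.312487) = 40.0205 km
M: √((0.1741·111.32)² + (0.0965·103.02)²) = √(375.615874 + 98.832030) = 21.7818 km
N: √((0.3914·111.32)² + (0.3197·103.02)²) = √(1898.401367 + 1084.746765) = 54.6182 km
Threshold 11 km: none within range.

none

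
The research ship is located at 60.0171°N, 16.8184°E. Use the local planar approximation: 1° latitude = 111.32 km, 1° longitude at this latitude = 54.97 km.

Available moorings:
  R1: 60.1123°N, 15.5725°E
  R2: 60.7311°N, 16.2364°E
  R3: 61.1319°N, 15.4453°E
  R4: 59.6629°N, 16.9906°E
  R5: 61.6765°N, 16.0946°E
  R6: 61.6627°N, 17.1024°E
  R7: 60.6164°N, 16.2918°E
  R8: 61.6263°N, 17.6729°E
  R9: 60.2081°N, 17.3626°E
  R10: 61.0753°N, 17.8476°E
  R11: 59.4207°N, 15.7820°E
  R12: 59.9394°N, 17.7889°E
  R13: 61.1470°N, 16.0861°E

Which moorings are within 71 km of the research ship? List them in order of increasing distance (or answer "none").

Distances from 60.0171°N, 16.8184°E:
R1: √((0.0952·111.32)² + (-1.2459·54.97)²) = √(112.310482 + 4690.486017) = 69.3022 km
R2: √((0.7140·111.32)² + (-0.5820·54.97)²) = √(6317.464627 + 1023.522616) = 85.6796 km
R3: √((1.1148·111.32)² + (-1.3731·54.97)²) = √(15400.694835 + 5697.125785) = 145.2509 km
R4: √((-0.3542·111.32)² + (0.1722·54.97)²) = √(1554.688940 + 89.602013) = 40.5499 km
R5: √((1.6594·111.32)² + (-0.7238·54.97)²) = √(34123.106911 + 1583.028127) = 188.9607 km
R6: √((1.6456·111.32)² + (0.2840·54.97)²) = √(33557.913688 + 243.718308) = 183.8522 km
R7: √((0.5993·111.32)² + (-0.5266·54.97)²) = √(4450.767937 + 837.940504) = 72.7235 km
R8: √((1.6092·111.32)² + (0.8545·54.97)²) = √(32089.758087 + 2206.356102) = 185.1921 km
R9: √((0.1910·111.32)² + (0.5442·54.97)²) = √(452.077747 + 894.887721) = 36.7010 km
R10: √((1.0582·111.32)² + (1.0292·54.97)²) = √(13876.562936 + 3200.744656) = 130.6802 km
R11: √((-0.5964·111.32)² + (-1.0364·54.97)²) = √(4407.797811 + 3245.684358) = 87.4842 km
R12: √((-0.0777·111.32)² + (0.9705·54.97)²) = √(74.814957 + 2846.050182) = 54.0450 km
R13: √((1.1299·111.32)² + (-0.7323·54.97)²) = √(15820.726130 + 1620.427266) = 132.0650 km
Threshold 71 km: R9 (36.7010 km), R4 (40.5499 km), R12 (54.0450 km), R1 (69.3022 km) are within range.

R9, R4, R12, R1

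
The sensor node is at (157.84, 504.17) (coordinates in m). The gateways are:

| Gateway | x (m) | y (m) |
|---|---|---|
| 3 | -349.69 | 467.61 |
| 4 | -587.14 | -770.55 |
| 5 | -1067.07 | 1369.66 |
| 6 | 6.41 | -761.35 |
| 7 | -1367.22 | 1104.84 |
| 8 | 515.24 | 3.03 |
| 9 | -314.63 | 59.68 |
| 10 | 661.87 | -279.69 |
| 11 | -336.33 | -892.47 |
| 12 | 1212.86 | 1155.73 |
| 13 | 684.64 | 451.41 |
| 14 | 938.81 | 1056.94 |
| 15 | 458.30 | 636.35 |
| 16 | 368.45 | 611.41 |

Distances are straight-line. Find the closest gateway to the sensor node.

Distances from (157.84, 504.17):
3: √((-507.53)² + (-36.56)²) = √(257586.7009 + 1336.6336) = 508.85 m
4: √((-744.98)² + (-1274.72)²) = √(554995.2004 + 1624911.0784) = 1476.45 m
5: √((-1224.91)² + (865.49)²) = √(1500404.5081 + 749072.9401) = 1499.83 m
6: √((-151.43)² + (-1265.52)²) = √(22931.0449 + 1601540.8704) = 1274.55 m
7: √((-1525.06)² + (600.67)²) = √(2325808.0036 + 360804.4489) = 1639.09 m
8: √((357.40)² + (-501.14)²) = √(127734.7600 + 251141.2996) = 615.53 m
9: √((-472.47)² + (-444.49)²) = √(223227.9009 + 197571.3601) = 648.69 m
10: √((504.03)² + (-783.86)²) = √(254046.2409 + 614436.4996) = 931.92 m
11: √((-494.17)² + (-1396.64)²) = √(244203.9889 + 1950603.2896) = 1481.49 m
12: √((1055.02)² + (651.56)²) = √(1113067.2004 + 424530.4336) = 1240.00 m
13: √((526.80)² + (-52.76)²) = √(277518.2400 + 2783.6176) = 529.44 m
14: √((780.97)² + (552.77)²) = √(609914.1409 + 305554.6729) = 956.80 m
15: √((300.46)² + (132.18)²) = √(90276.2116 + 17471.5524) = 328.25 m
16: √((210.61)² + (107.24)²) = √(44356.5721 + 11500.4176) = 236.34 m
Minimum: 16 at 236.34 m.

16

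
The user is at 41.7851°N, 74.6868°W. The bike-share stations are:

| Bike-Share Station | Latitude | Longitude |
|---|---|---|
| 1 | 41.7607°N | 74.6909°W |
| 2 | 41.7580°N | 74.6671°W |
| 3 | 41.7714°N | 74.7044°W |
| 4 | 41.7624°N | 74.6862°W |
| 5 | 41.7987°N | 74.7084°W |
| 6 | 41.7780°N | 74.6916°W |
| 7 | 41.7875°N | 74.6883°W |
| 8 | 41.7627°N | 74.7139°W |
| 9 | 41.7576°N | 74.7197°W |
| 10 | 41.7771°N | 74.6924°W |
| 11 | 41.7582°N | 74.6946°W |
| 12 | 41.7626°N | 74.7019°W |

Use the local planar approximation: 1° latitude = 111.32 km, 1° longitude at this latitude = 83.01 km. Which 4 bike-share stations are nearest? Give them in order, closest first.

Distances from 41.7851°N, 74.6868°W:
1: √((-0.0244·111.32)² + (-0.0041·83.01)²) = √(7.377786 + 0.115832) = 2.7374 km
2: √((-0.0271·111.32)² + (0.0197·83.01)²) = √(9.100913 + 2.674196) = 3.4315 km
3: √((-0.0137·111.32)² + (-0.0176·83.01)²) = √(2.325881 + 2.134451) = 2.1119 km
4: √((-0.0227·111.32)² + (0.0006·83.01)²) = √(6.385547 + 0.002481) = 2.5275 km
5: √((0.0136·111.32)² + (-0.0216·83.01)²) = √(2.292051 + 3.214906) = 2.3467 km
6: √((-0.0071·111.32)² + (-0.0048·83.01)²) = √(0.624688 + 0.158761) = 0.8851 km
7: √((0.0024·111.32)² + (-0.0015·83.01)²) = √(0.071379 + 0.015504) = 0.2948 km
8: √((-0.0224·111.32)² + (-0.0271·83.01)²) = √(6.217881 + 5.060570) = 3.3583 km
9: √((-0.0275·111.32)² + (-0.0329·83.01)²) = √(9.371558 + 7.458519) = 4.1024 km
10: √((-0.0080·111.32)² + (-0.0056·83.01)²) = √(0.793097 + 0.216091) = 1.0046 km
11: √((-0.0269·111.32)² + (-0.0078·83.01)²) = √(8.967078 + 0.419228) = 3.0637 km
12: √((-0.0225·111.32)² + (-0.0151·83.01)²) = √(6.273522 + 1.571139) = 2.8008 km
Sorted: 7 (0.2948 km) < 6 (0.8851 km) < 10 (1.0046 km) < 3 (2.1119 km) < 5 (2.3467 km) < 4 (2.5275 km) < …

7, 6, 10, 3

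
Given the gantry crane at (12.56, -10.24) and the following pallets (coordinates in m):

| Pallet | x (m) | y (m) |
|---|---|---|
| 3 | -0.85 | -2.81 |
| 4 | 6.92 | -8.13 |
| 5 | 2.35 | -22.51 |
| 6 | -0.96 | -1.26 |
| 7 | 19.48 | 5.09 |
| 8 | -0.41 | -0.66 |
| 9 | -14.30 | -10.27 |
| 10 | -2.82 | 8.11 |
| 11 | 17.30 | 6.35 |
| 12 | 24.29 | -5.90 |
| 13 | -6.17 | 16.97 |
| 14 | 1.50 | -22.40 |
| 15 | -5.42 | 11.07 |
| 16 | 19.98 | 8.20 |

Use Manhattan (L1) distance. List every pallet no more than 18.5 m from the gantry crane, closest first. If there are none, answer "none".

4, 12

Distances from (12.56, -10.24):
3: |-13.41| + |7.43| = 13.41 + 7.43 = 20.84 m
4: |-5.64| + |2.11| = 5.64 + 2.11 = 7.75 m
5: |-10.21| + |-12.27| = 10.21 + 12.27 = 22.48 m
6: |-13.52| + |8.98| = 13.52 + 8.98 = 22.50 m
7: |6.92| + |15.33| = 6.92 + 15.33 = 22.25 m
8: |-12.97| + |9.58| = 12.97 + 9.58 = 22.55 m
9: |-26.86| + |-0.03| = 26.86 + 0.03 = 26.89 m
10: |-15.38| + |18.35| = 15.38 + 18.35 = 33.73 m
11: |4.74| + |16.59| = 4.74 + 16.59 = 21.33 m
12: |11.73| + |4.34| = 11.73 + 4.34 = 16.07 m
13: |-18.73| + |27.21| = 18.73 + 27.21 = 45.94 m
14: |-11.06| + |-12.16| = 11.06 + 12.16 = 23.22 m
15: |-17.98| + |21.31| = 17.98 + 21.31 = 39.29 m
16: |7.42| + |18.44| = 7.42 + 18.44 = 25.86 m
Threshold 18.5 m: 4 (7.75 m), 12 (16.07 m) are within range.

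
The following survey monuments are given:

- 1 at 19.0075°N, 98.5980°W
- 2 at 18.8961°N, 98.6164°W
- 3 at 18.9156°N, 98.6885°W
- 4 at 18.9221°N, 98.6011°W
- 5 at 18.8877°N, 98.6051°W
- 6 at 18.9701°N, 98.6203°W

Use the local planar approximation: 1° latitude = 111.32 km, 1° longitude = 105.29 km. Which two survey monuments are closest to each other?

Pairwise distances:
1–2: 12.5515 km
1–3: 13.9806 km
1–4: 9.5123 km
1–5: 13.3571 km
1–6: 4.7798 km
2–3: 7.8957 km
2–4: 3.3124 km
2–5: 1.5133 km
2–6: 8.2479 km
3–4: 9.2307 km
3–5: 9.3143 km
3–6: 9.4006 km
4–5: 3.8525 km
4–6: 5.7130 km
5–6: 9.3113 km
Closest pair: 2–5 at 1.5133 km.

2 and 5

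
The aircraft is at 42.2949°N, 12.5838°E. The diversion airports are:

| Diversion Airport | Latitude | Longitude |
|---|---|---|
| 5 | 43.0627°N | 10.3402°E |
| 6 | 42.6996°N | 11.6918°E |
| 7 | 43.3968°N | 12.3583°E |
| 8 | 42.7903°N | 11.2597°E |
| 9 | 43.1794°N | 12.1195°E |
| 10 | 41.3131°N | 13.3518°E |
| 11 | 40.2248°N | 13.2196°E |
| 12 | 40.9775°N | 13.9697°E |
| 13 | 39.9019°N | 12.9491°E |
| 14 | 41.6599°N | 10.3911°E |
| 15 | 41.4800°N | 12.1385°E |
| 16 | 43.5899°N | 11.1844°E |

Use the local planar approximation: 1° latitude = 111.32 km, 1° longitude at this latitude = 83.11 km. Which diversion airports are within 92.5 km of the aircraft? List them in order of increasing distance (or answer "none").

Distances from 42.2949°N, 12.5838°E:
5: √((0.7678·111.32)² + (-2.2436·83.11)²) = √(7305.376628 + 34769.418492) = 205.1214 km
6: √((0.4047·111.32)² + (-0.8920·83.11)²) = √(2029.610982 + 5495.867748) = 86.7495 km
7: √((1.1019·111.32)² + (-0.2255·83.11)²) = √(15046.336195 + 351.236513) = 124.0870 km
8: √((0.4954·111.32)² + (-1.3241·83.11)²) = √(3041.293963 + 12110.111331) = 123.0910 km
9: √((0.8845·111.32)² + (-0.4643·83.11)²) = √(9694.871783 + 1489.031660) = 105.7540 km
10: √((-0.9818·111.32)² + (0.7680·83.11)²) = √(11945.173190 + 4074.074859) = 126.5672 km
11: √((-2.0701·111.32)² + (0.6358·83.11)²) = √(53104.221441 + 2792.207002) = 236.4243 km
12: √((-1.3174·111.32)² + (1.3859·83.11)²) = √(21507.093023 + 13266.927448) = 186.4779 km
13: √((-2.3930·111.32)² + (0.3653·83.11)²) = √(70962.971454 + 921.734640) = 268.1132 km
14: √((-0.6350·111.32)² + (-2.1927·83.11)²) = √(4996.821619 + 33209.703473) = 195.4649 km
15: √((-0.8149·111.32)² + (-0.4453·83.11)²) = √(8229.150990 + 1369.657421) = 97.9735 km
16: √((1.2950·111.32)² + (-1.3994·83.11)²) = √(20781.932608 + 13526.651585) = 185.2258 km
Threshold 92.5 km: 6 (86.7495 km) is within range.

6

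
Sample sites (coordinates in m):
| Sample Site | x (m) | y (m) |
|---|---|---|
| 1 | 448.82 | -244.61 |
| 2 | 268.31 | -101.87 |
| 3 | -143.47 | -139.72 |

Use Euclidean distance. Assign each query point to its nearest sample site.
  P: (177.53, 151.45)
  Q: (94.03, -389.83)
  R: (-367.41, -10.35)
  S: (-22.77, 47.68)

P→2; Q→2; R→3; S→3

P at (177.53, 151.45):
  1: √((271.29)² + (-396.06)²) = √(73598.2641 + 156863.5236) = 480.06 m
  2: √((90.78)² + (-253.32)²) = √(8241.0084 + 64171.0224) = 269.09 m
  3: √((-321.00)² + (-291.17)²) = √(103041.0000 + 84779.9689) = 433.38 m
  → nearest: 2 (269.09 m)
Q at (94.03, -389.83):
  1: √((354.79)² + (145.22)²) = √(125875.9441 + 21088.8484) = 383.36 m
  2: √((174.28)² + (287.96)²) = √(30373.5184 + 82920.9616) = 336.59 m
  3: √((-237.50)² + (250.11)²) = √(56406.2500 + 62555.0121) = 344.91 m
  → nearest: 2 (336.59 m)
R at (-367.41, -10.35):
  1: √((816.23)² + (-234.26)²) = √(666231.4129 + 54877.7476) = 849.18 m
  2: √((635.72)² + (-91.52)²) = √(404139.9184 + 8375.9104) = 642.27 m
  3: √((223.94)² + (-129.37)²) = √(50149.1236 + 16736.5969) = 258.62 m
  → nearest: 3 (258.62 m)
S at (-22.77, 47.68):
  1: √((471.59)² + (-292.29)²) = √(222397.1281 + 85433.4441) = 554.82 m
  2: √((291.08)² + (-149.55)²) = √(84727.5664 + 22365.2025) = 327.25 m
  3: √((-120.70)² + (-187.40)²) = √(14568.4900 + 35118.7600) = 222.91 m
  → nearest: 3 (222.91 m)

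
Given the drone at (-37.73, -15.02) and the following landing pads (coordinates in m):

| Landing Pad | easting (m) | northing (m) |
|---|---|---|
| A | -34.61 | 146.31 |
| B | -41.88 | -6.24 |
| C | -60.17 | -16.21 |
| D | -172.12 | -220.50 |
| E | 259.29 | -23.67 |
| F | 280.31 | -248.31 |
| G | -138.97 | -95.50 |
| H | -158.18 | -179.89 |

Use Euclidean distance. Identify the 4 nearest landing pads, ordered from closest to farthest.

B, C, G, A

Distances from (-37.73, -15.02):
A: 161.36 m
B: 9.71 m
C: 22.47 m
D: 245.53 m
E: 297.15 m
F: 394.43 m
G: 129.33 m
H: 204.18 m
Sorted: B (9.71 m) < C (22.47 m) < G (129.33 m) < A (161.36 m) < H (204.18 m) < D (245.53 m) < …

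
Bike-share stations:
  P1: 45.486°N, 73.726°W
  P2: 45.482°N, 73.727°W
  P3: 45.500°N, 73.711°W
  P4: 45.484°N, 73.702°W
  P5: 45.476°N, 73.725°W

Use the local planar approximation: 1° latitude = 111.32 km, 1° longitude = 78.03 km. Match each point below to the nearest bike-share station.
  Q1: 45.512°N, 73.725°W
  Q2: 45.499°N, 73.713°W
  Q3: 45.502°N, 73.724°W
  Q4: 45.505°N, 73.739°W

Q1 at 45.512°N, 73.725°W:
  P1: 2.895372 km
  P2: 3.343244 km
  P3: 1.725645 km
  P4: 3.596714 km
  P5: 4.007520 km
  → nearest: P3 (1.725645 km)
Q2 at 45.499°N, 73.713°W:
  P1: 1.767274 km
  P2: 2.185111 km
  P3: 0.191695 km
  P4: 1.877488 km
  P5: 2.726209 km
  → nearest: P3 (0.191695 km)
Q3 at 45.502°N, 73.724°W:
  P1: 1.787944 km
  P2: 2.238673 km
  P3: 1.038535 km
  P4: 2.638556 km
  P5: 2.895372 km
  → nearest: P3 (1.038535 km)
Q4 at 45.505°N, 73.739°W:
  P1: 2.345752 km
  P2: 2.726209 km
  P3: 2.254624 km
  P4: 3.714881 km
  P5: 3.408104 km
  → nearest: P3 (2.254624 km)

Q1→P3; Q2→P3; Q3→P3; Q4→P3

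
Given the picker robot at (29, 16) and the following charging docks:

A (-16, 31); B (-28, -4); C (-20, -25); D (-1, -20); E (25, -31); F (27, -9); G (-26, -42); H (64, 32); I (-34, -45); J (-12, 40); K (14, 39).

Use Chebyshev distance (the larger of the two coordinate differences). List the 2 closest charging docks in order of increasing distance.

Distances from (29, 16):
A: max(|-45|, |15|) = 45
B: max(|-57|, |-20|) = 57
C: max(|-49|, |-41|) = 49
D: max(|-30|, |-36|) = 36
E: max(|-4|, |-47|) = 47
F: max(|-2|, |-25|) = 25
G: max(|-55|, |-58|) = 58
H: max(|35|, |16|) = 35
I: max(|-63|, |-61|) = 63
J: max(|-41|, |24|) = 41
K: max(|-15|, |23|) = 23
Sorted: K (23) < F (25) < H (35) < D (36) < …

K, F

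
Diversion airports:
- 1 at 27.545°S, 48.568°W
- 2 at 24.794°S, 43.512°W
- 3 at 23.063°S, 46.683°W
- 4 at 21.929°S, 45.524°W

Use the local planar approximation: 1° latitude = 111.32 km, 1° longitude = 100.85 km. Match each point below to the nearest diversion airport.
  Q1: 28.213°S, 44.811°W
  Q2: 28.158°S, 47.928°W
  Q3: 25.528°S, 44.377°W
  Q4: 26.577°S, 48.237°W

Q1→1; Q2→1; Q3→2; Q4→1

Q1 at 28.213°S, 44.811°W:
  1: √((0.668·111.32)² + (-3.757·100.85)²) = √(5529.67135 + 143560.24645) = 386.122 km
  2: √((3.419·111.32)² + (1.299·100.85)²) = √(144858.70451 + 17162.08732) = 402.518 km
  3: √((5.150·111.32)² + (-1.872·100.85)²) = √(328670.59680 + 35642.11720) = 603.583 km
  4: √((6.284·111.32)² + (-0.713·100.85)²) = √(489349.04834 + 5170.48003) = 703.221 km
  → nearest: 1 (386.122 km)
Q2 at 28.158°S, 47.928°W:
  1: √((0.613·111.32)² + (-0.640·100.85)²) = √(4656.58296 + 4165.92794) = 93.928 km
  2: √((3.364·111.32)² + (4.416·100.85)²) = √(140235.62990 + 198339.82903) = 581.872 km
  3: √((5.095·111.32)² + (1.245·100.85)²) = √(321687.93437 + 15764.87414) = 580.907 km
  4: √((6.229·111.32)² + (2.404·100.85)²) = √(480820.59005 + 58778.80220) = 734.574 km
  → nearest: 1 (93.928 km)
Q3 at 25.528°S, 44.377°W:
  1: √((-2.017·111.32)² + (-4.191·100.85)²) = √(50414.81661 + 178643.46211) = 478.600 km
  2: √((0.734·111.32)² + (0.865·100.85)²) = √(6676.34107 + 7609.98884) = 119.525 km
  3: √((2.465·111.32)² + (-2.306·100.85)²) = √(75297.44545 + 54084.20011) = 359.697 km
  4: √((3.599·111.32)² + (-1.147·100.85)²) = √(160512.95447 + 13380.69406) = 417.006 km
  → nearest: 2 (119.525 km)
Q4 at 26.577°S, 48.237°W:
  1: √((-0.968·111.32)² + (-0.331·100.85)²) = √(11611.73484 + 1114.31453) = 112.810 km
  2: √((1.783·111.32)² + (4.725·100.85)²) = √(39395.72359 + 227067.73651) = 516.201 km
  3: √((3.514·111.32)² + (1.554·100.85)²) = √(153020.60322 + 24561.44050) = 421.405 km
  4: √((4.648·111.32)² + (2.713·100.85)²) = √(267718.65476 + 74860.27060) = 585.302 km
  → nearest: 1 (112.810 km)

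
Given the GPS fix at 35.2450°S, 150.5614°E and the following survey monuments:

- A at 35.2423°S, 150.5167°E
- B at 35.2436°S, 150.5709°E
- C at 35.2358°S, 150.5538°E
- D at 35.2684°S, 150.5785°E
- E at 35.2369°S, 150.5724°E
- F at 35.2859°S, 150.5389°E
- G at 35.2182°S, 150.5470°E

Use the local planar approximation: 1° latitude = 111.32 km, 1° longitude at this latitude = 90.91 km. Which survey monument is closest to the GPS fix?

Distances from 35.2450°S, 150.5614°E:
A: 4.0748 km
B: 0.8776 km
C: 1.2354 km
D: 3.0335 km
E: 1.3465 km
F: 4.9914 km
G: 3.2580 km
Minimum: B at 0.8776 km.

B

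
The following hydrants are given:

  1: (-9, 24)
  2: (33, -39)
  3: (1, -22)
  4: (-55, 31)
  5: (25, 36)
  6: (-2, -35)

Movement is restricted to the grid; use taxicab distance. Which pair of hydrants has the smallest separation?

Pairwise distances:
1–2: |42| + |-63| = 42 + 63 = 105
1–3: |10| + |-46| = 10 + 46 = 56
1–4: |-46| + |7| = 46 + 7 = 53
1–5: |34| + |12| = 34 + 12 = 46
1–6: |7| + |-59| = 7 + 59 = 66
2–3: |-32| + |17| = 32 + 17 = 49
2–4: |-88| + |70| = 88 + 70 = 158
2–5: |-8| + |75| = 8 + 75 = 83
2–6: |-35| + |4| = 35 + 4 = 39
3–4: |-56| + |53| = 56 + 53 = 109
3–5: |24| + |58| = 24 + 58 = 82
3–6: |-3| + |-13| = 3 + 13 = 16
4–5: |80| + |5| = 80 + 5 = 85
4–6: |53| + |-66| = 53 + 66 = 119
5–6: |-27| + |-71| = 27 + 71 = 98
Closest pair: 3–6 at 16.

3 and 6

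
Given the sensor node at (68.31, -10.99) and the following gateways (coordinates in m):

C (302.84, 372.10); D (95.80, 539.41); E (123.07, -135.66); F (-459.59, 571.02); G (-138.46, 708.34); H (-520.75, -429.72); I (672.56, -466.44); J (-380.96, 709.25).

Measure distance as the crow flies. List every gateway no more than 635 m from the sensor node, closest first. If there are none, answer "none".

Distances from (68.31, -10.99):
C: √((234.53)² + (383.09)²) = √(55004.3209 + 146757.9481) = 449.18 m
D: √((27.49)² + (550.40)²) = √(755.7001 + 302940.1600) = 551.09 m
E: √((54.76)² + (-124.67)²) = √(2998.6576 + 15542.6089) = 136.17 m
F: √((-527.90)² + (582.01)²) = √(278678.4100 + 338735.6401) = 785.76 m
G: √((-206.77)² + (719.33)²) = √(42753.8329 + 517435.6489) = 748.46 m
H: √((-589.06)² + (-418.73)²) = √(346991.6836 + 175334.8129) = 722.72 m
I: √((604.25)² + (-455.45)²) = √(365118.0625 + 207434.7025) = 756.67 m
J: √((-449.27)² + (720.24)²) = √(201843.5329 + 518745.6576) = 848.88 m
Threshold 635 m: E (136.17 m), C (449.18 m), D (551.09 m) are within range.

E, C, D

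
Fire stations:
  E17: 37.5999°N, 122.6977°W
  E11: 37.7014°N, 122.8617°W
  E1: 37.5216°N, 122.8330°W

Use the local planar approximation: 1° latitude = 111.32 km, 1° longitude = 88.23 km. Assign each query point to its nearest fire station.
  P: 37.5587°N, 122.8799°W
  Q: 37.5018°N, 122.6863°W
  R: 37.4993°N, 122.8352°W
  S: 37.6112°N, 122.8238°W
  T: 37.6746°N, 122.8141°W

P→E1; Q→E17; R→E1; S→E1; T→E11

P at 37.5587°N, 122.8799°W:
  E17: √((0.0412·111.32)² + (0.1822·88.23)²) = √(21.034918 + 258.421893) = 16.7170 km
  E11: √((0.1427·111.32)² + (0.0182·88.23)²) = √(252.344789 + 2.578549) = 15.9663 km
  E1: √((-0.0371·111.32)² + (0.0469·88.23)²) = √(17.056669 + 17.122936) = 5.8463 km
  → nearest: E1 (5.8463 km)
Q at 37.5018°N, 122.6863°W:
  E17: √((0.0981·111.32)² + (-0.0114·88.23)²) = √(119.257146 + 1.011678) = 10.9667 km
  E11: √((0.1996·111.32)² + (-0.1754·88.23)²) = √(493.704936 + 239.492400) = 27.0776 km
  E1: √((0.0198·111.32)² + (-0.1467·88.23)²) = √(4.858216 + 167.530076) = 13.1297 km
  → nearest: E17 (10.9667 km)
R at 37.4993°N, 122.8352°W:
  E17: √((0.1006·111.32)² + (0.1375·88.23)²) = √(125.412942 + 147.176325) = 16.5103 km
  E11: √((0.2021·111.32)² + (-0.0265·88.23)²) = √(506.149745 + 5.466688) = 22.6189 km
  E1: √((0.0223·111.32)² + (0.0022·88.23)²) = √(6.162488 + 0.037677) = 2.4900 km
  → nearest: E1 (2.4900 km)
S at 37.6112°N, 122.8238°W:
  E17: √((-0.0113·111.32)² + (0.1261·88.23)²) = √(1.582353 + 123.783492) = 11.1967 km
  E11: √((0.0902·111.32)² + (-0.0379·88.23)²) = √(100.822966 + 11.181781) = 10.5832 km
  E1: √((-0.0896·111.32)² + (-0.0092·88.23)²) = √(99.486102 + 0.658883) = 10.0072 km
  → nearest: E1 (10.0072 km)
T at 37.6746°N, 122.8141°W:
  E17: √((-0.0747·111.32)² + (0.1164·88.23)²) = √(69.149270 + 105.472325) = 13.2144 km
  E11: √((0.0268·111.32)² + (-0.0476·88.23)²) = √(8.900532 + 17.637883) = 5.1515 km
  E1: √((-0.1530·111.32)² + (-0.0189·88.23)²) = √(290.087661 + 2.780713) = 17.1134 km
  → nearest: E11 (5.1515 km)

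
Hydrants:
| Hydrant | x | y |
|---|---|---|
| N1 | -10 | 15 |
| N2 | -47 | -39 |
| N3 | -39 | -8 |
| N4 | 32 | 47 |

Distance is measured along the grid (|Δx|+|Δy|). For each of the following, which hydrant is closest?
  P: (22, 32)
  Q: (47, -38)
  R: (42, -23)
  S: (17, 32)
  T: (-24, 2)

P→N4; Q→N2; R→N4; S→N4; T→N3

P at (22, 32):
  N1: |-32| + |-17| = 32 + 17 = 49
  N2: |-69| + |-71| = 69 + 71 = 140
  N3: |-61| + |-40| = 61 + 40 = 101
  N4: |10| + |15| = 10 + 15 = 25
  → nearest: N4 (25)
Q at (47, -38):
  N1: |-57| + |53| = 57 + 53 = 110
  N2: |-94| + |-1| = 94 + 1 = 95
  N3: |-86| + |30| = 86 + 30 = 116
  N4: |-15| + |85| = 15 + 85 = 100
  → nearest: N2 (95)
R at (42, -23):
  N1: |-52| + |38| = 52 + 38 = 90
  N2: |-89| + |-16| = 89 + 16 = 105
  N3: |-81| + |15| = 81 + 15 = 96
  N4: |-10| + |70| = 10 + 70 = 80
  → nearest: N4 (80)
S at (17, 32):
  N1: |-27| + |-17| = 27 + 17 = 44
  N2: |-64| + |-71| = 64 + 71 = 135
  N3: |-56| + |-40| = 56 + 40 = 96
  N4: |15| + |15| = 15 + 15 = 30
  → nearest: N4 (30)
T at (-24, 2):
  N1: |14| + |13| = 14 + 13 = 27
  N2: |-23| + |-41| = 23 + 41 = 64
  N3: |-15| + |-10| = 15 + 10 = 25
  N4: |56| + |45| = 56 + 45 = 101
  → nearest: N3 (25)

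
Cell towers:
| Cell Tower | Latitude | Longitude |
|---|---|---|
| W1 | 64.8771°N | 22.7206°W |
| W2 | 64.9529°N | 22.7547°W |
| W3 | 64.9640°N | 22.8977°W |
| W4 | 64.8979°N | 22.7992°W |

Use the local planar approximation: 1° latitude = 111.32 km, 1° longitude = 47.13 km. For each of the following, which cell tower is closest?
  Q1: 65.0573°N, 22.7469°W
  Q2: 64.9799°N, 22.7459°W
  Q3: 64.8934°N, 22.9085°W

Q1 at 65.0573°N, 22.7469°W:
  W1: √((-0.1802·111.32)² + (0.0263·47.13)²) = √(402.398144 + 1.536407) = 20.0981 km
  W2: √((-0.1044·111.32)² + (-0.0078·47.13)²) = √(135.066421 + 0.135140) = 11.6276 km
  W3: √((-0.0933·111.32)² + (-0.1508·47.13)²) = √(107.872236 + 50.512349) = 12.5851 km
  W4: √((-0.1594·111.32)² + (-0.0523·47.13)²) = √(314.864015 + 6.075727) = 17.9148 km
  → nearest: W2 (11.6276 km)
Q2 at 64.9799°N, 22.7459°W:
  W1: √((-0.1028·111.32)² + (0.0253·47.13)²) = √(130.958178 + 1.421792) = 11.5056 km
  W2: √((-0.0270·111.32)² + (-0.0088·47.13)²) = √(9.033872 + 0.172013) = 3.0341 km
  W3: √((-0.0159·111.32)² + (-0.1518·47.13)²) = √(3.132858 + 51.184495) = 7.3700 km
  W4: √((-0.0820·111.32)² + (-0.0533·47.13)²) = √(83.324765 + 6.310290) = 9.4676 km
  → nearest: W2 (3.0341 km)
Q3 at 64.8934°N, 22.9085°W:
  W1: √((-0.0163·111.32)² + (0.1879·47.13)²) = √(3.292468 + 78.423901) = 9.0397 km
  W2: √((0.0595·111.32)² + (0.1538·47.13)²) = √(43.871282 + 52.542115) = 9.8190 km
  W3: √((0.0706·111.32)² + (0.0108·47.13)²) = √(61.766899 + 0.259085) = 7.8757 km
  W4: √((0.0045·111.32)² + (0.1093·47.13)²) = √(0.250941 + 26.535984) = 5.1756 km
  → nearest: W4 (5.1756 km)

Q1→W2; Q2→W2; Q3→W4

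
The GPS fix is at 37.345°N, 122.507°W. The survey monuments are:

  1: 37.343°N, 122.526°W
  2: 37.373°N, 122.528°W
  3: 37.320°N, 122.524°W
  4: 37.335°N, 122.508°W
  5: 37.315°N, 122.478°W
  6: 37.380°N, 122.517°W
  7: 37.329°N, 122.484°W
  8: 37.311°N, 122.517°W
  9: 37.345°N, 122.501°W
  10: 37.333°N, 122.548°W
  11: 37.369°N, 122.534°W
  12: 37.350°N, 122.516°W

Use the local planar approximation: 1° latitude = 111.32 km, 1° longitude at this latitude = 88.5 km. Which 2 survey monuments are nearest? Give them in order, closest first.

9, 12

Distances from 37.345°N, 122.507°W:
1: 1.696 km
2: 3.629 km
3: 3.164 km
4: 1.117 km
5: 4.212 km
6: 3.995 km
7: 2.705 km
8: 3.887 km
9: 0.531 km
10: 3.867 km
11: 3.584 km
12: 0.972 km
Sorted: 9 (0.531 km) < 12 (0.972 km) < 4 (1.117 km) < 1 (1.696 km) < …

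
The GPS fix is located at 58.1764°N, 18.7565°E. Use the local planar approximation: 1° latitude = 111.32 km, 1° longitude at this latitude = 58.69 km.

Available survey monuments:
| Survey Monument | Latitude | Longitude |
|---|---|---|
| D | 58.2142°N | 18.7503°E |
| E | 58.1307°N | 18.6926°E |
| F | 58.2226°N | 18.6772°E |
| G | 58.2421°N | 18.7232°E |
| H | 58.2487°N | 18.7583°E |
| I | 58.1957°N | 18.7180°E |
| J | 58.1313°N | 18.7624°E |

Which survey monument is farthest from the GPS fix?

Distances from 58.1764°N, 18.7565°E:
D: 4.2236 km
E: 6.3202 km
F: 6.9362 km
G: 7.5703 km
H: 8.0491 km
I: 3.1179 km
J: 5.0325 km
Maximum: H at 8.0491 km.

H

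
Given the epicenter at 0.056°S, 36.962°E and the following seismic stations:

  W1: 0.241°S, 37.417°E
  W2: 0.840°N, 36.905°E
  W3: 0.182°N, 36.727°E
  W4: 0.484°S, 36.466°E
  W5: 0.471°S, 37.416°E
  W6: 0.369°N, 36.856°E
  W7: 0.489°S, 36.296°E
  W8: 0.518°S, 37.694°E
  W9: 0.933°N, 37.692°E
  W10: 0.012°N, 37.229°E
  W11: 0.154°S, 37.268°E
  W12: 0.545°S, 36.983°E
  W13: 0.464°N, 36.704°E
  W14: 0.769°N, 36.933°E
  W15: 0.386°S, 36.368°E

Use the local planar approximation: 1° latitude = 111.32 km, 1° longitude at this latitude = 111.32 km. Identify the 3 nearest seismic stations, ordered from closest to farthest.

W10, W11, W3

Distances from 0.056°S, 36.962°E:
W1: √((-0.185·111.32)² + (0.455·111.32)²) = √(424.12107 + 2565.48328) = 54.677 km
W2: √((0.896·111.32)² + (-0.057·111.32)²) = √(9948.61019 + 40.26207) = 99.944 km
W3: √((0.238·111.32)² + (-0.235·111.32)²) = √(701.94051 + 684.35606) = 37.233 km
W4: √((-0.428·111.32)² + (-0.496·111.32)²) = √(2270.04221 + 3048.66530) = 72.929 km
W5: √((-0.415·111.32)² + (0.454·111.32)²) = √(2134.23672 + 2554.21882) = 68.472 km
W6: √((0.425·111.32)² + (-0.106·111.32)²) = √(2238.33072 + 139.23811) = 48.760 km
W7: √((-0.433·111.32)² + (-0.666·111.32)²) = √(2323.39039 + 5496.60911) = 88.431 km
W8: √((-0.462·111.32)² + (0.732·111.32)²) = √(2645.02844 + 6640.00731) = 96.359 km
W9: √((0.989·111.32)² + (0.730·111.32)²) = √(12121.01472 + 6603.77268) = 136.839 km
W10: √((0.068·111.32)² + (0.267·111.32)²) = √(57.30127 + 883.42344) = 30.671 km
W11: √((-0.098·111.32)² + (0.306·111.32)²) = √(119.01414 + 1160.35065) = 35.768 km
W12: √((-0.489·111.32)² + (0.021·111.32)²) = √(2963.22148 + 5.46493) = 54.486 km
W13: √((0.520·111.32)² + (-0.258·111.32)²) = √(3350.83530 + 824.87057) = 64.620 km
W14: √((0.825·111.32)² + (-0.029·111.32)²) = √(8434.40192 + 10.42179) = 91.896 km
W15: √((-0.330·111.32)² + (-0.594·111.32)²) = √(1349.50431 + 4372.39396) = 75.643 km
Sorted: W10 (30.671 km) < W11 (35.768 km) < W3 (37.233 km) < W6 (48.760 km) < W12 (54.486 km) < …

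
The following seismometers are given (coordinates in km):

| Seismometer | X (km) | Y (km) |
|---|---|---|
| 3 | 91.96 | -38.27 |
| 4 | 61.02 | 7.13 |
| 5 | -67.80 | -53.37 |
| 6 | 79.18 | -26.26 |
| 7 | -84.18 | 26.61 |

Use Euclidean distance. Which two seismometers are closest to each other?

Pairwise distances:
3–4: 54.94 km
3–5: 160.47 km
3–6: 17.54 km
3–7: 187.71 km
4–5: 142.32 km
4–6: 38.01 km
4–7: 146.50 km
5–6: 149.46 km
5–7: 81.64 km
6–7: 171.70 km
Closest pair: 3–6 at 17.54 km.

3 and 6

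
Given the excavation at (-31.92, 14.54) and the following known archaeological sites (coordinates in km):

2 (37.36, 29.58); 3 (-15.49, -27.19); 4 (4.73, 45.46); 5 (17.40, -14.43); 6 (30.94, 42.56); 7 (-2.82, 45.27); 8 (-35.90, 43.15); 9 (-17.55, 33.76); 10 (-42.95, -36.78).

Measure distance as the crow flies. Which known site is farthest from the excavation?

Distances from (-31.92, 14.54):
2: √((69.28)² + (15.04)²) = √(4799.7184 + 226.2016) = 70.89 km
3: √((16.43)² + (-41.73)²) = √(269.9449 + 1741.3929) = 44.85 km
4: √((36.65)² + (30.92)²) = √(1343.2225 + 956.0464) = 47.95 km
5: √((49.32)² + (-28.97)²) = √(2432.4624 + 839.2609) = 57.20 km
6: √((62.86)² + (28.02)²) = √(3951.3796 + 785.1204) = 68.82 km
7: √((29.10)² + (30.73)²) = √(846.8100 + 944.3329) = 42.32 km
8: √((-3.98)² + (28.61)²) = √(15.8404 + 818.5321) = 28.89 km
9: √((14.37)² + (19.22)²) = √(206.4969 + 369.4084) = 24.00 km
10: √((-11.03)² + (-51.32)²) = √(121.6609 + 2633.7424) = 52.49 km
Maximum: 2 at 70.89 km.

2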